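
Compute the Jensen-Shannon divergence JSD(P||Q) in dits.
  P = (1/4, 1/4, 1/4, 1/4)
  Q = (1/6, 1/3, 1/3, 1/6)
0.0062 dits

Jensen-Shannon divergence is:
JSD(P||Q) = 0.5 × D_KL(P||M) + 0.5 × D_KL(Q||M)
where M = 0.5 × (P + Q) is the mixture distribution.

M = 0.5 × (1/4, 1/4, 1/4, 1/4) + 0.5 × (1/6, 1/3, 1/3, 1/6) = (5/24, 7/24, 7/24, 5/24)

D_KL(P||M) = 0.0061 dits
D_KL(Q||M) = 0.0064 dits

JSD(P||Q) = 0.5 × 0.0061 + 0.5 × 0.0064 = 0.0062 dits

Unlike KL divergence, JSD is symmetric and bounded: 0 ≤ JSD ≤ log(2).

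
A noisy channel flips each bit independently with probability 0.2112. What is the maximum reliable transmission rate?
0.2562 bits

For a binary symmetric channel (BSC) with error probability p:
Capacity C = 1 - H(p) bits per symbol

where H(p) = -p log₂(p) - (1-p) log₂(1-p) is the binary entropy function.

H(0.2112) = 0.7438 bits
C = 1 - 0.7438 = 0.2562 bits per symbol

This means we can reliably transmit up to 0.2562 bits of information per channel use.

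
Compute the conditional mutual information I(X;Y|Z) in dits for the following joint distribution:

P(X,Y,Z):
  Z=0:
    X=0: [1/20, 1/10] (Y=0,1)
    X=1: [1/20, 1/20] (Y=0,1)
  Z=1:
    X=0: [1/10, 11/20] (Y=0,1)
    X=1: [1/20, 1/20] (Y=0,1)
0.0132 dits

Conditional mutual information: I(X;Y|Z) = H(X|Z) + H(Y|Z) - H(X,Y|Z)

H(Z) = 0.2442
H(X,Z) = 0.4452 → H(X|Z) = 0.2010
H(Y,Z) = 0.4803 → H(Y|Z) = 0.2361
H(X,Y,Z) = 0.6681 → H(X,Y|Z) = 0.4238

I(X;Y|Z) = 0.2010 + 0.2361 - 0.4238 = 0.0132 dits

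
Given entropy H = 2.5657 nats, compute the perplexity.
13.0098

Perplexity is e^H (or exp(H) for natural log).

H = 2.5657 nats
Perplexity = e^2.5657 = 13.0098

Interpretation: The model's uncertainty is equivalent to choosing uniformly among 13.0 options.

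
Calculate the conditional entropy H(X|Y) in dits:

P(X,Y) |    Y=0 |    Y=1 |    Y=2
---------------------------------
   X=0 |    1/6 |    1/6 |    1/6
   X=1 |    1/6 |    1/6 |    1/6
0.3010 dits

Using the chain rule: H(X|Y) = H(X,Y) - H(Y)

First, compute H(X,Y) = 0.7782 dits

Marginal P(Y) = (1/3, 1/3, 1/3)
H(Y) = 0.4771 dits

H(X|Y) = H(X,Y) - H(Y) = 0.7782 - 0.4771 = 0.3010 dits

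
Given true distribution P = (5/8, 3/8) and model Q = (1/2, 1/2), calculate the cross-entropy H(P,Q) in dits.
0.3010 dits

Cross-entropy: H(P,Q) = -Σ p(x) log q(x)

Alternatively: H(P,Q) = H(P) + D_KL(P||Q)
H(P) = 0.2873 dits
D_KL(P||Q) = 0.0137 dits

H(P,Q) = 0.2873 + 0.0137 = 0.3010 dits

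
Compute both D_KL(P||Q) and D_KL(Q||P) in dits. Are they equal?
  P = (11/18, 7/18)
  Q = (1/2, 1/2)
D_KL(P||Q) = 0.0108, D_KL(Q||P) = 0.0110

KL divergence is not symmetric: D_KL(P||Q) ≠ D_KL(Q||P) in general.

D_KL(P||Q) = 0.0108 dits
D_KL(Q||P) = 0.0110 dits

No, they are not equal!

This asymmetry is why KL divergence is not a true distance metric.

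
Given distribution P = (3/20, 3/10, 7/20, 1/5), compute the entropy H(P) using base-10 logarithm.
0.5798 dits

Shannon entropy is H(X) = -Σ p(x) log p(x).

For P = (3/20, 3/10, 7/20, 1/5):
H = -3/20 × log_10(3/20) -3/10 × log_10(3/10) -7/20 × log_10(7/20) -1/5 × log_10(1/5)
H = 0.5798 dits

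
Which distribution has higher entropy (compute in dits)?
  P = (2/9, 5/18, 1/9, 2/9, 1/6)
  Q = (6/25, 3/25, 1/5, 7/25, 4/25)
Q

Computing entropies in dits:
H(P) = 0.6806
H(Q) = 0.6812

Distribution Q has higher entropy.

Intuition: The distribution closer to uniform (more spread out) has higher entropy.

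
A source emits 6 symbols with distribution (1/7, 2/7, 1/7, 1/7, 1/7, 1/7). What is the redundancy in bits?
0.0633 bits

Redundancy measures how far a source is from maximum entropy:
R = H_max - H(X)

Maximum entropy for 6 symbols: H_max = log_2(6) = 2.5850 bits
Actual entropy: H(X) = 2.5216 bits
Redundancy: R = 2.5850 - 2.5216 = 0.0633 bits

This redundancy represents potential for compression: the source could be compressed by 0.0633 bits per symbol.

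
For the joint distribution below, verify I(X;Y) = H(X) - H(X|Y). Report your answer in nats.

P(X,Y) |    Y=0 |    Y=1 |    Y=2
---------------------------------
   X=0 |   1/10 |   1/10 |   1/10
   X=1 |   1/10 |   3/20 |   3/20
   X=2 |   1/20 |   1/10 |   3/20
I(X;Y) = 0.0146 nats

Mutual information has multiple equivalent forms:
- I(X;Y) = H(X) - H(X|Y)
- I(X;Y) = H(Y) - H(Y|X)
- I(X;Y) = H(X) + H(Y) - H(X,Y)

Computing all quantities:
H(X) = 1.0889, H(Y) = 1.0805, H(X,Y) = 2.1548
H(X|Y) = 1.0743, H(Y|X) = 1.0659

Verification:
H(X) - H(X|Y) = 1.0889 - 1.0743 = 0.0146
H(Y) - H(Y|X) = 1.0805 - 1.0659 = 0.0146
H(X) + H(Y) - H(X,Y) = 1.0889 + 1.0805 - 2.1548 = 0.0146

All forms give I(X;Y) = 0.0146 nats. ✓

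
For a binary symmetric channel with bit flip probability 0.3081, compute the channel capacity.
0.1090 bits

For a binary symmetric channel (BSC) with error probability p:
Capacity C = 1 - H(p) bits per symbol

where H(p) = -p log₂(p) - (1-p) log₂(1-p) is the binary entropy function.

H(0.3081) = 0.8910 bits
C = 1 - 0.8910 = 0.1090 bits per symbol

This means we can reliably transmit up to 0.1090 bits of information per channel use.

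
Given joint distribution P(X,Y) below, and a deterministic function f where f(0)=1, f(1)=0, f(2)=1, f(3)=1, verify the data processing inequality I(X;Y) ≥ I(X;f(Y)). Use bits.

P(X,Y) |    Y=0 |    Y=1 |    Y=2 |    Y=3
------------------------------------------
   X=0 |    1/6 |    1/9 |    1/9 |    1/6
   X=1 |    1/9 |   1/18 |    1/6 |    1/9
I(X;Y) = 0.0289, I(X;f(Y)) = 0.0074, inequality holds: 0.0289 ≥ 0.0074

Data Processing Inequality: For any Markov chain X → Y → Z, we have I(X;Y) ≥ I(X;Z).

Here Z = f(Y) is a deterministic function of Y, forming X → Y → Z.

Original I(X;Y) = 0.0289 bits

After applying f:
P(X,Z) where Z=f(Y):
- P(X,Z=0) = P(X,Y=1)
- P(X,Z=1) = P(X,Y=0) + P(X,Y=2) + P(X,Y=3)

I(X;Z) = I(X;f(Y)) = 0.0074 bits

Verification: 0.0289 ≥ 0.0074 ✓

Information cannot be created by processing; the function f can only lose information about X.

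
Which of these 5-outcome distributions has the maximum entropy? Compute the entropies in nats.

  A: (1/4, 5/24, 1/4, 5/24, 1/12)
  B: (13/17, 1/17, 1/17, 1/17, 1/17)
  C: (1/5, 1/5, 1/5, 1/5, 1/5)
C

For a discrete distribution over n outcomes, entropy is maximized by the uniform distribution.

Computing entropies:
H(A) = 1.5538 nats
H(B) = 0.8718 nats
H(C) = 1.6094 nats

The uniform distribution (where all probabilities equal 1/5) achieves the maximum entropy of log_e(5) = 1.6094 nats.

Distribution C has the highest entropy.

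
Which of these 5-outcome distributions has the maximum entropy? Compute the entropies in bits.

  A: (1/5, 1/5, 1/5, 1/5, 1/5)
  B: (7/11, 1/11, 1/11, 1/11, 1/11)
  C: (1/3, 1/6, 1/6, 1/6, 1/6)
A

For a discrete distribution over n outcomes, entropy is maximized by the uniform distribution.

Computing entropies:
H(A) = 2.3219 bits
H(B) = 1.6729 bits
H(C) = 2.2516 bits

The uniform distribution (where all probabilities equal 1/5) achieves the maximum entropy of log_2(5) = 2.3219 bits.

Distribution A has the highest entropy.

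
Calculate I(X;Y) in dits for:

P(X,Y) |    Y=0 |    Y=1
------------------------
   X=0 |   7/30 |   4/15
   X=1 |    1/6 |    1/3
0.0040 dits

Mutual information: I(X;Y) = H(X) + H(Y) - H(X,Y)

Marginals:
P(X) = (1/2, 1/2), H(X) = 0.3010 dits
P(Y) = (2/5, 3/5), H(Y) = 0.2923 dits

Joint entropy: H(X,Y) = 0.5893 dits

I(X;Y) = 0.3010 + 0.2923 - 0.5893 = 0.0040 dits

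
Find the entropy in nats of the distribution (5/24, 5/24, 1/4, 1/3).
1.3664 nats

Shannon entropy is H(X) = -Σ p(x) log p(x).

For P = (5/24, 5/24, 1/4, 1/3):
H = -5/24 × log_e(5/24) -5/24 × log_e(5/24) -1/4 × log_e(1/4) -1/3 × log_e(1/3)
H = 1.3664 nats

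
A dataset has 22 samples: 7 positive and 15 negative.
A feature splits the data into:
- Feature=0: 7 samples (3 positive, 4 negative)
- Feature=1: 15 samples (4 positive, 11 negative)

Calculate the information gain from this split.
0.0185 bits

Information Gain = H(Y) - H(Y|Feature)

Before split:
P(positive) = 7/22 = 0.3182
H(Y) = 0.9024 bits

After split:
Feature=0: H = 0.9852 bits (weight = 7/22)
Feature=1: H = 0.8366 bits (weight = 15/22)
H(Y|Feature) = (7/22)×0.9852 + (15/22)×0.8366 = 0.8839 bits

Information Gain = 0.9024 - 0.8839 = 0.0185 bits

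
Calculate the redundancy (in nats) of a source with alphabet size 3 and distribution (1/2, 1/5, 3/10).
0.0690 nats

Redundancy measures how far a source is from maximum entropy:
R = H_max - H(X)

Maximum entropy for 3 symbols: H_max = log_e(3) = 1.0986 nats
Actual entropy: H(X) = 1.0297 nats
Redundancy: R = 1.0986 - 1.0297 = 0.0690 nats

This redundancy represents potential for compression: the source could be compressed by 0.0690 nats per symbol.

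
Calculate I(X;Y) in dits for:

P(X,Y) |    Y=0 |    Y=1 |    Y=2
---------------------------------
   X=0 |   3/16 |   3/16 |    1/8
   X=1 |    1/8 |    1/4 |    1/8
0.0047 dits

Mutual information: I(X;Y) = H(X) + H(Y) - H(X,Y)

Marginals:
P(X) = (1/2, 1/2), H(X) = 0.3010 dits
P(Y) = (5/16, 7/16, 1/4), H(Y) = 0.4654 dits

Joint entropy: H(X,Y) = 0.7618 dits

I(X;Y) = 0.3010 + 0.4654 - 0.7618 = 0.0047 dits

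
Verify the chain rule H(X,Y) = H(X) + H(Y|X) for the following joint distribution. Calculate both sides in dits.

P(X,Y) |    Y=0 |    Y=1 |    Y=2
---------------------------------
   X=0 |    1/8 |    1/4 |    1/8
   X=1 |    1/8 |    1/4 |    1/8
H(X,Y) = 0.7526, H(X) = 0.3010, H(Y|X) = 0.4515 (all in dits)

Chain rule: H(X,Y) = H(X) + H(Y|X)

Left side — joint entropy directly:
H(X,Y) = -Σ p(x,y) log p(x,y) = 0.7526 dits

Right side — compute H(Y|X) from the conditional distributions:
P(X) = (1/2, 1/2), so H(X) = 0.3010 dits
H(Y|X) = Σ_x P(X=x) · H(Y|X=x):
  P(Y|X=0) = (1/4, 1/2, 1/4), H(Y|X=0) = 0.4515, weight P(X=0) = 1/2
  P(Y|X=1) = (1/4, 1/2, 1/4), H(Y|X=1) = 0.4515, weight P(X=1) = 1/2
H(Y|X) = 0.4515 dits

H(X) + H(Y|X) = 0.3010 + 0.4515 = 0.7526 dits

Both sides equal 0.7526 dits. ✓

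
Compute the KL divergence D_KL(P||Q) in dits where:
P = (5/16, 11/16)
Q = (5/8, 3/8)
0.0869 dits

KL divergence: D_KL(P||Q) = Σ p(x) log(p(x)/q(x))

Computing term by term:
  x=0: 5/16 × log_10[(5/16)/(5/8)] = 5/16 × -0.3010 = -0.0941
  x=1: 11/16 × log_10[(11/16)/(3/8)] = 11/16 × 0.2632 = 0.1810

D_KL(P||Q) = 0.0869 dits

Note: KL divergence is always non-negative and equals 0 iff P = Q.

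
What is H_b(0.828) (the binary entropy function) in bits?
0.6623 bits

The binary entropy function is:
H(p) = -p log(p) - (1-p) log(1-p)

H(0.828) = -0.828 × log_2(0.828) - 0.172 × log_2(0.172)
H(0.828) = 0.6623 bits

Note: Binary entropy is maximized at p=0.5 (H=1 bit) and minimized at p=0 or p=1 (H=0).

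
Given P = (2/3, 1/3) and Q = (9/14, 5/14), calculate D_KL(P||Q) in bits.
0.0018 bits

KL divergence: D_KL(P||Q) = Σ p(x) log(p(x)/q(x))

Computing term by term:
  x=0: 2/3 × log_2[(2/3)/(9/14)] = 2/3 × 0.0525 = 0.0350
  x=1: 1/3 × log_2[(1/3)/(5/14)] = 1/3 × -0.0995 = -0.0332

D_KL(P||Q) = 0.0018 bits

Note: KL divergence is always non-negative and equals 0 iff P = Q.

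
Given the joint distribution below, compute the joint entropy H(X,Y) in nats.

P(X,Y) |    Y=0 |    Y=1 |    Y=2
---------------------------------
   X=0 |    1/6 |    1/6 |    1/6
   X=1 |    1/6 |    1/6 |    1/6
1.7918 nats

Joint entropy is H(X,Y) = -Σ_{x,y} p(x,y) log p(x,y).

Summing over all non-zero entries:
H(X,Y) = -[1/6·log_e(1/6) + 1/6·log_e(1/6) + 1/6·log_e(1/6) + 1/6·log_e(1/6) + 1/6·log_e(1/6) + 1/6·log_e(1/6)]
H(X,Y) = 1.7918 nats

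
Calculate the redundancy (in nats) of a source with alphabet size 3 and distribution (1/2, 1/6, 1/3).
0.0872 nats

Redundancy measures how far a source is from maximum entropy:
R = H_max - H(X)

Maximum entropy for 3 symbols: H_max = log_e(3) = 1.0986 nats
Actual entropy: H(X) = 1.0114 nats
Redundancy: R = 1.0986 - 1.0114 = 0.0872 nats

This redundancy represents potential for compression: the source could be compressed by 0.0872 nats per symbol.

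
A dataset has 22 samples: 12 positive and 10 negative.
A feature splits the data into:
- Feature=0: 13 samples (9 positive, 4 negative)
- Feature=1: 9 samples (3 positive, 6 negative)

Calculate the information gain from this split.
0.0922 bits

Information Gain = H(Y) - H(Y|Feature)

Before split:
P(positive) = 12/22 = 0.5455
H(Y) = 0.9940 bits

After split:
Feature=0: H = 0.8905 bits (weight = 13/22)
Feature=1: H = 0.9183 bits (weight = 9/22)
H(Y|Feature) = (13/22)×0.8905 + (9/22)×0.9183 = 0.9019 bits

Information Gain = 0.9940 - 0.9019 = 0.0922 bits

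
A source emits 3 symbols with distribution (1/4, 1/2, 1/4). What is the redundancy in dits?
0.0256 dits

Redundancy measures how far a source is from maximum entropy:
R = H_max - H(X)

Maximum entropy for 3 symbols: H_max = log_10(3) = 0.4771 dits
Actual entropy: H(X) = 0.4515 dits
Redundancy: R = 0.4771 - 0.4515 = 0.0256 dits

This redundancy represents potential for compression: the source could be compressed by 0.0256 dits per symbol.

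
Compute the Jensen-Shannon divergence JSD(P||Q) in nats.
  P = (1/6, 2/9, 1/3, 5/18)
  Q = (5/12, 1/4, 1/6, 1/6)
0.0493 nats

Jensen-Shannon divergence is:
JSD(P||Q) = 0.5 × D_KL(P||M) + 0.5 × D_KL(Q||M)
where M = 0.5 × (P + Q) is the mixture distribution.

M = 0.5 × (1/6, 2/9, 1/3, 5/18) + 0.5 × (5/12, 1/4, 1/6, 1/6) = (7/24, 0.236111, 1/4, 2/9)

D_KL(P||M) = 0.0511 nats
D_KL(Q||M) = 0.0474 nats

JSD(P||Q) = 0.5 × 0.0511 + 0.5 × 0.0474 = 0.0493 nats

Unlike KL divergence, JSD is symmetric and bounded: 0 ≤ JSD ≤ log(2).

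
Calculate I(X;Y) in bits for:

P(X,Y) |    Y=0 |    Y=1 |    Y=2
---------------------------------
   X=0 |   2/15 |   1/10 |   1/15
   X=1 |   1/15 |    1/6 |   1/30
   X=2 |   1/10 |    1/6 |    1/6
0.0758 bits

Mutual information: I(X;Y) = H(X) + H(Y) - H(X,Y)

Marginals:
P(X) = (3/10, 4/15, 13/30), H(X) = 1.5524 bits
P(Y) = (3/10, 13/30, 4/15), H(Y) = 1.5524 bits

Joint entropy: H(X,Y) = 3.0289 bits

I(X;Y) = 1.5524 + 1.5524 - 3.0289 = 0.0758 bits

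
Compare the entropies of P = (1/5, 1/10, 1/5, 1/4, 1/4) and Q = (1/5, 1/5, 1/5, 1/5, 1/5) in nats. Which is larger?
Q

Computing entropies in nats:
H(P) = 1.5672
H(Q) = 1.6094

Distribution Q has higher entropy.

Intuition: The distribution closer to uniform (more spread out) has higher entropy.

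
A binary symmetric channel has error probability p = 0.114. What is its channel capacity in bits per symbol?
0.4881 bits

For a binary symmetric channel (BSC) with error probability p:
Capacity C = 1 - H(p) bits per symbol

where H(p) = -p log₂(p) - (1-p) log₂(1-p) is the binary entropy function.

H(0.114) = 0.5119 bits
C = 1 - 0.5119 = 0.4881 bits per symbol

This means we can reliably transmit up to 0.4881 bits of information per channel use.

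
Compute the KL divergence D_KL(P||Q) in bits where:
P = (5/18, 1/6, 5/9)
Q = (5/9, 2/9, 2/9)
0.3875 bits

KL divergence: D_KL(P||Q) = Σ p(x) log(p(x)/q(x))

Computing term by term:
  x=0: 5/18 × log_2[(5/18)/(5/9)] = 5/18 × -1.0000 = -0.2778
  x=1: 1/6 × log_2[(1/6)/(2/9)] = 1/6 × -0.4150 = -0.0692
  x=2: 5/9 × log_2[(5/9)/(2/9)] = 5/9 × 1.3219 = 0.7344

D_KL(P||Q) = 0.3875 bits

Note: KL divergence is always non-negative and equals 0 iff P = Q.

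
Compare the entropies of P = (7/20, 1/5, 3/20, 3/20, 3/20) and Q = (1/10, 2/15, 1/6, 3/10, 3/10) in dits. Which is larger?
P

Computing entropies in dits:
H(P) = 0.6701
H(Q) = 0.6601

Distribution P has higher entropy.

Intuition: The distribution closer to uniform (more spread out) has higher entropy.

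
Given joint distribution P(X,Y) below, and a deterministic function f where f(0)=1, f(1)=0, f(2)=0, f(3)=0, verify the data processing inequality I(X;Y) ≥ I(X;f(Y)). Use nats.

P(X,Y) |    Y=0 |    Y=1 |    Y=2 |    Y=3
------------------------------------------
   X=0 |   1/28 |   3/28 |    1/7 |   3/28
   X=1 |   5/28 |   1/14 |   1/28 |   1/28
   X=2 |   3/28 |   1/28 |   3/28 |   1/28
I(X;Y) = 0.1239, I(X;f(Y)) = 0.0984, inequality holds: 0.1239 ≥ 0.0984

Data Processing Inequality: For any Markov chain X → Y → Z, we have I(X;Y) ≥ I(X;Z).

Here Z = f(Y) is a deterministic function of Y, forming X → Y → Z.

Original I(X;Y) = 0.1239 nats

After applying f:
P(X,Z) where Z=f(Y):
- P(X,Z=0) = P(X,Y=1) + P(X,Y=2) + P(X,Y=3)
- P(X,Z=1) = P(X,Y=0)

I(X;Z) = I(X;f(Y)) = 0.0984 nats

Verification: 0.1239 ≥ 0.0984 ✓

Information cannot be created by processing; the function f can only lose information about X.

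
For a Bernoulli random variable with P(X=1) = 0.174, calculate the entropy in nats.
0.4622 nats

The binary entropy function is:
H(p) = -p log(p) - (1-p) log(1-p)

H(0.174) = -0.174 × log_e(0.174) - 0.826 × log_e(0.826)
H(0.174) = 0.4622 nats

Note: Binary entropy is maximized at p=0.5 (H=1 bit) and minimized at p=0 or p=1 (H=0).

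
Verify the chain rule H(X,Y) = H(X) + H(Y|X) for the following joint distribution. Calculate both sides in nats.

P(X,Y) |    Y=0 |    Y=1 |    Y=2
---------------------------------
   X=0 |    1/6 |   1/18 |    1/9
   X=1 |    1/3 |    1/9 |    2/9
H(X,Y) = 1.6479, H(X) = 0.6365, H(Y|X) = 1.0114 (all in nats)

Chain rule: H(X,Y) = H(X) + H(Y|X)

Left side — joint entropy directly:
H(X,Y) = -Σ p(x,y) log p(x,y) = 1.6479 nats

Right side — compute H(Y|X) from the conditional distributions:
P(X) = (1/3, 2/3), so H(X) = 0.6365 nats
H(Y|X) = Σ_x P(X=x) · H(Y|X=x):
  P(Y|X=0) = (1/2, 1/6, 1/3), H(Y|X=0) = 1.0114, weight P(X=0) = 1/3
  P(Y|X=1) = (1/2, 1/6, 1/3), H(Y|X=1) = 1.0114, weight P(X=1) = 2/3
H(Y|X) = 1.0114 nats

H(X) + H(Y|X) = 0.6365 + 1.0114 = 1.6479 nats

Both sides equal 1.6479 nats. ✓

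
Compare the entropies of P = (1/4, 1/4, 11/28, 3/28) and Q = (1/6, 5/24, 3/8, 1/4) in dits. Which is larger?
Q

Computing entropies in dits:
H(P) = 0.5644
H(Q) = 0.5819

Distribution Q has higher entropy.

Intuition: The distribution closer to uniform (more spread out) has higher entropy.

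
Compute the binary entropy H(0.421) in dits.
0.2956 dits

The binary entropy function is:
H(p) = -p log(p) - (1-p) log(1-p)

H(0.421) = -0.421 × log_10(0.421) - 0.579 × log_10(0.579)
H(0.421) = 0.2956 dits

Note: Binary entropy is maximized at p=0.5 (H=1 bit) and minimized at p=0 or p=1 (H=0).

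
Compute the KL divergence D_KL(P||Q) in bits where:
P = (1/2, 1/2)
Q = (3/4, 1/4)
0.2075 bits

KL divergence: D_KL(P||Q) = Σ p(x) log(p(x)/q(x))

Computing term by term:
  x=0: 1/2 × log_2[(1/2)/(3/4)] = 1/2 × -0.5850 = -0.2925
  x=1: 1/2 × log_2[(1/2)/(1/4)] = 1/2 × 1.0000 = 0.5000

D_KL(P||Q) = 0.2075 bits

Note: KL divergence is always non-negative and equals 0 iff P = Q.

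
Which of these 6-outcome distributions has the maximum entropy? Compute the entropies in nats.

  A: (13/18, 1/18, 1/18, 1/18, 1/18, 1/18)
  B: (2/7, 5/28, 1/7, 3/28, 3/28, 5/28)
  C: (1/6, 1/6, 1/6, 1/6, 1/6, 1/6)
C

For a discrete distribution over n outcomes, entropy is maximized by the uniform distribution.

Computing entropies:
H(A) = 1.0379 nats
H(B) = 1.7298 nats
H(C) = 1.7918 nats

The uniform distribution (where all probabilities equal 1/6) achieves the maximum entropy of log_e(6) = 1.7918 nats.

Distribution C has the highest entropy.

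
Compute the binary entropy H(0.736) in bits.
0.8327 bits

The binary entropy function is:
H(p) = -p log(p) - (1-p) log(1-p)

H(0.736) = -0.736 × log_2(0.736) - 0.264 × log_2(0.264)
H(0.736) = 0.8327 bits

Note: Binary entropy is maximized at p=0.5 (H=1 bit) and minimized at p=0 or p=1 (H=0).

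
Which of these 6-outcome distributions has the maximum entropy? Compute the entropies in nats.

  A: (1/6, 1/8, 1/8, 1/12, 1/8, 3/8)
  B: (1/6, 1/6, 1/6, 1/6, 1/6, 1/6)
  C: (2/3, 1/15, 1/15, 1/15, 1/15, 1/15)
B

For a discrete distribution over n outcomes, entropy is maximized by the uniform distribution.

Computing entropies:
H(A) = 1.6533 nats
H(B) = 1.7918 nats
H(C) = 1.1730 nats

The uniform distribution (where all probabilities equal 1/6) achieves the maximum entropy of log_e(6) = 1.7918 nats.

Distribution B has the highest entropy.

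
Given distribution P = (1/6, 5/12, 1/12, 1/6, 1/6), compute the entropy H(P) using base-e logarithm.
1.4677 nats

Shannon entropy is H(X) = -Σ p(x) log p(x).

For P = (1/6, 5/12, 1/12, 1/6, 1/6):
H = -1/6 × log_e(1/6) -5/12 × log_e(5/12) -1/12 × log_e(1/12) -1/6 × log_e(1/6) -1/6 × log_e(1/6)
H = 1.4677 nats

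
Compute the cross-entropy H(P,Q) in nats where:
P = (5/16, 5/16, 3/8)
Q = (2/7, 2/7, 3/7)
1.1007 nats

Cross-entropy: H(P,Q) = -Σ p(x) log q(x)

Alternatively: H(P,Q) = H(P) + D_KL(P||Q)
H(P) = 1.0948 nats
D_KL(P||Q) = 0.0059 nats

H(P,Q) = 1.0948 + 0.0059 = 1.1007 nats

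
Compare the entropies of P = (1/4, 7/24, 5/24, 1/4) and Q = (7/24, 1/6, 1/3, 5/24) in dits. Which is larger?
P

Computing entropies in dits:
H(P) = 0.5990
H(Q) = 0.5867

Distribution P has higher entropy.

Intuition: The distribution closer to uniform (more spread out) has higher entropy.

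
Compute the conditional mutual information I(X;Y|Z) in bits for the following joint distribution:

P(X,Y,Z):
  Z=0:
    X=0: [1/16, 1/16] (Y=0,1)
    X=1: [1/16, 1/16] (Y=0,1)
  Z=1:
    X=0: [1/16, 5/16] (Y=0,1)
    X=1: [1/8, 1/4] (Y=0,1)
0.0203 bits

Conditional mutual information: I(X;Y|Z) = H(X|Z) + H(Y|Z) - H(X,Y|Z)

H(Z) = 0.8113
H(X,Z) = 1.8113 → H(X|Z) = 1.0000
H(Y,Z) = 1.6697 → H(Y|Z) = 0.8585
H(X,Y,Z) = 2.6494 → H(X,Y|Z) = 1.8381

I(X;Y|Z) = 1.0000 + 0.8585 - 1.8381 = 0.0203 bits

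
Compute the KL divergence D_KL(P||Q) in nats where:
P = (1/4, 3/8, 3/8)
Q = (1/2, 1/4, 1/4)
0.1308 nats

KL divergence: D_KL(P||Q) = Σ p(x) log(p(x)/q(x))

Computing term by term:
  x=0: 1/4 × log_e[(1/4)/(1/2)] = 1/4 × -0.6931 = -0.1733
  x=1: 3/8 × log_e[(3/8)/(1/4)] = 3/8 × 0.4055 = 0.1520
  x=2: 3/8 × log_e[(3/8)/(1/4)] = 3/8 × 0.4055 = 0.1520

D_KL(P||Q) = 0.1308 nats

Note: KL divergence is always non-negative and equals 0 iff P = Q.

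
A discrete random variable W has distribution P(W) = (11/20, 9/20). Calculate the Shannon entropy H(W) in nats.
0.6881 nats

Shannon entropy is H(X) = -Σ p(x) log p(x).

For P = (11/20, 9/20):
H = -11/20 × log_e(11/20) -9/20 × log_e(9/20)
H = 0.6881 nats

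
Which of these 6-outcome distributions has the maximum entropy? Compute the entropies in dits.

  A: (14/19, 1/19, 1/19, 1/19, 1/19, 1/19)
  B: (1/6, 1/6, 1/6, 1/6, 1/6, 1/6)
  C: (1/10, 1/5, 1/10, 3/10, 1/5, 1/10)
B

For a discrete distribution over n outcomes, entropy is maximized by the uniform distribution.

Computing entropies:
H(A) = 0.4342 dits
H(B) = 0.7782 dits
H(C) = 0.7365 dits

The uniform distribution (where all probabilities equal 1/6) achieves the maximum entropy of log_10(6) = 0.7782 dits.

Distribution B has the highest entropy.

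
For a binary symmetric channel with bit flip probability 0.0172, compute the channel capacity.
0.8746 bits

For a binary symmetric channel (BSC) with error probability p:
Capacity C = 1 - H(p) bits per symbol

where H(p) = -p log₂(p) - (1-p) log₂(1-p) is the binary entropy function.

H(0.0172) = 0.1254 bits
C = 1 - 0.1254 = 0.8746 bits per symbol

This means we can reliably transmit up to 0.8746 bits of information per channel use.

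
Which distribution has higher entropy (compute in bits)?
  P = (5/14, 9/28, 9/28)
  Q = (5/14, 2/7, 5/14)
P

Computing entropies in bits:
H(P) = 1.5831
H(Q) = 1.5774

Distribution P has higher entropy.

Intuition: The distribution closer to uniform (more spread out) has higher entropy.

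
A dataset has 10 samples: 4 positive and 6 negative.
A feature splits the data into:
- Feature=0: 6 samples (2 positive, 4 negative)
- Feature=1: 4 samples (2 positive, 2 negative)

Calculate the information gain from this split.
0.0200 bits

Information Gain = H(Y) - H(Y|Feature)

Before split:
P(positive) = 4/10 = 0.4000
H(Y) = 0.9710 bits

After split:
Feature=0: H = 0.9183 bits (weight = 6/10)
Feature=1: H = 1.0000 bits (weight = 4/10)
H(Y|Feature) = (6/10)×0.9183 + (4/10)×1.0000 = 0.9510 bits

Information Gain = 0.9710 - 0.9510 = 0.0200 bits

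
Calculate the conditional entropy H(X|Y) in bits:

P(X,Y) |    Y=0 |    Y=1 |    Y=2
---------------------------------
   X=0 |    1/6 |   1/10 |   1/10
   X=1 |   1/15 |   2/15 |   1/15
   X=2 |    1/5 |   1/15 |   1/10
1.5084 bits

Using the chain rule: H(X|Y) = H(X,Y) - H(Y)

First, compute H(X,Y) = 3.0608 bits

Marginal P(Y) = (13/30, 3/10, 4/15)
H(Y) = 1.5524 bits

H(X|Y) = H(X,Y) - H(Y) = 3.0608 - 1.5524 = 1.5084 bits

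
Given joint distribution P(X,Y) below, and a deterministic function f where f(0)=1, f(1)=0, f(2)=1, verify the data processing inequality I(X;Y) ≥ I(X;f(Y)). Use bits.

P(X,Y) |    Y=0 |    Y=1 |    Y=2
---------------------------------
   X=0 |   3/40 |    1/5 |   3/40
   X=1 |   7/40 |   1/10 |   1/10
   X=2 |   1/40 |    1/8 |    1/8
I(X;Y) = 0.1184, I(X;f(Y)) = 0.0518, inequality holds: 0.1184 ≥ 0.0518

Data Processing Inequality: For any Markov chain X → Y → Z, we have I(X;Y) ≥ I(X;Z).

Here Z = f(Y) is a deterministic function of Y, forming X → Y → Z.

Original I(X;Y) = 0.1184 bits

After applying f:
P(X,Z) where Z=f(Y):
- P(X,Z=0) = P(X,Y=1)
- P(X,Z=1) = P(X,Y=0) + P(X,Y=2)

I(X;Z) = I(X;f(Y)) = 0.0518 bits

Verification: 0.1184 ≥ 0.0518 ✓

Information cannot be created by processing; the function f can only lose information about X.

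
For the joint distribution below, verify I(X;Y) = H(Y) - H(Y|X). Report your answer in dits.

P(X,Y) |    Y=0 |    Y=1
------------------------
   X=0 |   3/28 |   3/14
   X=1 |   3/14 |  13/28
I(X;Y) = 0.0001 dits

Mutual information has multiple equivalent forms:
- I(X;Y) = H(X) - H(X|Y)
- I(X;Y) = H(Y) - H(Y|X)
- I(X;Y) = H(X) + H(Y) - H(X,Y)

Computing all quantities:
H(X) = 0.2727, H(Y) = 0.2727, H(X,Y) = 0.5454
H(X|Y) = 0.2726, H(Y|X) = 0.2726

Verification:
H(X) - H(X|Y) = 0.2727 - 0.2726 = 0.0001
H(Y) - H(Y|X) = 0.2727 - 0.2726 = 0.0001
H(X) + H(Y) - H(X,Y) = 0.2727 + 0.2727 - 0.5454 = 0.0001

All forms give I(X;Y) = 0.0001 dits. ✓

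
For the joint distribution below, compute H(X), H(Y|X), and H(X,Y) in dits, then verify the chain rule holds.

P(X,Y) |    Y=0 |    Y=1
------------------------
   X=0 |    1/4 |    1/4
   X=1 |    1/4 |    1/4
H(X,Y) = 0.6021, H(X) = 0.3010, H(Y|X) = 0.3010 (all in dits)

Chain rule: H(X,Y) = H(X) + H(Y|X)

Left side — joint entropy directly:
H(X,Y) = -Σ p(x,y) log p(x,y) = 0.6021 dits

Right side — compute H(Y|X) from the conditional distributions:
P(X) = (1/2, 1/2), so H(X) = 0.3010 dits
H(Y|X) = Σ_x P(X=x) · H(Y|X=x):
  P(Y|X=0) = (1/2, 1/2), H(Y|X=0) = 0.3010, weight P(X=0) = 1/2
  P(Y|X=1) = (1/2, 1/2), H(Y|X=1) = 0.3010, weight P(X=1) = 1/2
H(Y|X) = 0.3010 dits

H(X) + H(Y|X) = 0.3010 + 0.3010 = 0.6021 dits

Both sides equal 0.6021 dits. ✓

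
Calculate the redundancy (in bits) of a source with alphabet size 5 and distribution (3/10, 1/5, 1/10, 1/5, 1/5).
0.0755 bits

Redundancy measures how far a source is from maximum entropy:
R = H_max - H(X)

Maximum entropy for 5 symbols: H_max = log_2(5) = 2.3219 bits
Actual entropy: H(X) = 2.2464 bits
Redundancy: R = 2.3219 - 2.2464 = 0.0755 bits

This redundancy represents potential for compression: the source could be compressed by 0.0755 bits per symbol.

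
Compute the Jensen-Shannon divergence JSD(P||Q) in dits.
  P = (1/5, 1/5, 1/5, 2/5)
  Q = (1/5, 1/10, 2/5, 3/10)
0.0126 dits

Jensen-Shannon divergence is:
JSD(P||Q) = 0.5 × D_KL(P||M) + 0.5 × D_KL(Q||M)
where M = 0.5 × (P + Q) is the mixture distribution.

M = 0.5 × (1/5, 1/5, 1/5, 2/5) + 0.5 × (1/5, 1/10, 2/5, 3/10) = (1/5, 3/20, 3/10, 7/20)

D_KL(P||M) = 0.0130 dits
D_KL(Q||M) = 0.0123 dits

JSD(P||Q) = 0.5 × 0.0130 + 0.5 × 0.0123 = 0.0126 dits

Unlike KL divergence, JSD is symmetric and bounded: 0 ≤ JSD ≤ log(2).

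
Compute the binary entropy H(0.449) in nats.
0.6879 nats

The binary entropy function is:
H(p) = -p log(p) - (1-p) log(1-p)

H(0.449) = -0.449 × log_e(0.449) - 0.551 × log_e(0.551)
H(0.449) = 0.6879 nats

Note: Binary entropy is maximized at p=0.5 (H=1 bit) and minimized at p=0 or p=1 (H=0).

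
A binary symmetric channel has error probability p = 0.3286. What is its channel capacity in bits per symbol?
0.0865 bits

For a binary symmetric channel (BSC) with error probability p:
Capacity C = 1 - H(p) bits per symbol

where H(p) = -p log₂(p) - (1-p) log₂(1-p) is the binary entropy function.

H(0.3286) = 0.9135 bits
C = 1 - 0.9135 = 0.0865 bits per symbol

This means we can reliably transmit up to 0.0865 bits of information per channel use.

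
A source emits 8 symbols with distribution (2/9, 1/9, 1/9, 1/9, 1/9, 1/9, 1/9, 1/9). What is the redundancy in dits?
0.0157 dits

Redundancy measures how far a source is from maximum entropy:
R = H_max - H(X)

Maximum entropy for 8 symbols: H_max = log_10(8) = 0.9031 dits
Actual entropy: H(X) = 0.8873 dits
Redundancy: R = 0.9031 - 0.8873 = 0.0157 dits

This redundancy represents potential for compression: the source could be compressed by 0.0157 dits per symbol.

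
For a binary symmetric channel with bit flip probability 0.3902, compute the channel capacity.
0.0351 bits

For a binary symmetric channel (BSC) with error probability p:
Capacity C = 1 - H(p) bits per symbol

where H(p) = -p log₂(p) - (1-p) log₂(1-p) is the binary entropy function.

H(0.3902) = 0.9649 bits
C = 1 - 0.9649 = 0.0351 bits per symbol

This means we can reliably transmit up to 0.0351 bits of information per channel use.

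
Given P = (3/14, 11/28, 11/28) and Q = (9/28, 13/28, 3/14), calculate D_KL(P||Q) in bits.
0.1235 bits

KL divergence: D_KL(P||Q) = Σ p(x) log(p(x)/q(x))

Computing term by term:
  x=0: 3/14 × log_2[(3/14)/(9/28)] = 3/14 × -0.5850 = -0.1253
  x=1: 11/28 × log_2[(11/28)/(13/28)] = 11/28 × -0.2410 = -0.0947
  x=2: 11/28 × log_2[(11/28)/(3/14)] = 11/28 × 0.8745 = 0.3435

D_KL(P||Q) = 0.1235 bits

Note: KL divergence is always non-negative and equals 0 iff P = Q.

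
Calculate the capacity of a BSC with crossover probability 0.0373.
0.7702 bits

For a binary symmetric channel (BSC) with error probability p:
Capacity C = 1 - H(p) bits per symbol

where H(p) = -p log₂(p) - (1-p) log₂(1-p) is the binary entropy function.

H(0.0373) = 0.2298 bits
C = 1 - 0.2298 = 0.7702 bits per symbol

This means we can reliably transmit up to 0.7702 bits of information per channel use.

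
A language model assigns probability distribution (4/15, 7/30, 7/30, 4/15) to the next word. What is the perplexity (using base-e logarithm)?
3.9911

Perplexity is e^H (or exp(H) for natural log).

First, H = -Σ p log p = 1.3841 nats
Perplexity = e^1.3841 = 3.9911

Interpretation: The model's uncertainty is equivalent to choosing uniformly among 4.0 options.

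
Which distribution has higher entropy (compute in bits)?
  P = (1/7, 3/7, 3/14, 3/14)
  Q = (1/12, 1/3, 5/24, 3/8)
P

Computing entropies in bits:
H(P) = 1.8774
H(Q) = 1.8292

Distribution P has higher entropy.

Intuition: The distribution closer to uniform (more spread out) has higher entropy.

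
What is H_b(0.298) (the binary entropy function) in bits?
0.8788 bits

The binary entropy function is:
H(p) = -p log(p) - (1-p) log(1-p)

H(0.298) = -0.298 × log_2(0.298) - 0.702 × log_2(0.702)
H(0.298) = 0.8788 bits

Note: Binary entropy is maximized at p=0.5 (H=1 bit) and minimized at p=0 or p=1 (H=0).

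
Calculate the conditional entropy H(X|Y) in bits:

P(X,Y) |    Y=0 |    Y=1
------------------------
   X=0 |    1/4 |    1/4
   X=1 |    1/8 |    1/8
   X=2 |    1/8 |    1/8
1.5000 bits

Using the chain rule: H(X|Y) = H(X,Y) - H(Y)

First, compute H(X,Y) = 2.5000 bits

Marginal P(Y) = (1/2, 1/2)
H(Y) = 1.0000 bits

H(X|Y) = H(X,Y) - H(Y) = 2.5000 - 1.0000 = 1.5000 bits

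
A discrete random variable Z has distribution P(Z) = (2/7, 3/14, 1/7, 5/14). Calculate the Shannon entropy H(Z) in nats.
1.3337 nats

Shannon entropy is H(X) = -Σ p(x) log p(x).

For P = (2/7, 3/14, 1/7, 5/14):
H = -2/7 × log_e(2/7) -3/14 × log_e(3/14) -1/7 × log_e(1/7) -5/14 × log_e(5/14)
H = 1.3337 nats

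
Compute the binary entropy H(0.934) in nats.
0.2432 nats

The binary entropy function is:
H(p) = -p log(p) - (1-p) log(1-p)

H(0.934) = -0.934 × log_e(0.934) - 0.066 × log_e(0.066)
H(0.934) = 0.2432 nats

Note: Binary entropy is maximized at p=0.5 (H=1 bit) and minimized at p=0 or p=1 (H=0).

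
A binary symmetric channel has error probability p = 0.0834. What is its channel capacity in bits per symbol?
0.5860 bits

For a binary symmetric channel (BSC) with error probability p:
Capacity C = 1 - H(p) bits per symbol

where H(p) = -p log₂(p) - (1-p) log₂(1-p) is the binary entropy function.

H(0.0834) = 0.4140 bits
C = 1 - 0.4140 = 0.5860 bits per symbol

This means we can reliably transmit up to 0.5860 bits of information per channel use.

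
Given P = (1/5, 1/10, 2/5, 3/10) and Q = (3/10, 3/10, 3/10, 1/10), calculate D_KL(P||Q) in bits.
0.3660 bits

KL divergence: D_KL(P||Q) = Σ p(x) log(p(x)/q(x))

Computing term by term:
  x=0: 1/5 × log_2[(1/5)/(3/10)] = 1/5 × -0.5850 = -0.1170
  x=1: 1/10 × log_2[(1/10)/(3/10)] = 1/10 × -1.5850 = -0.1585
  x=2: 2/5 × log_2[(2/5)/(3/10)] = 2/5 × 0.4150 = 0.1660
  x=3: 3/10 × log_2[(3/10)/(1/10)] = 3/10 × 1.5850 = 0.4755

D_KL(P||Q) = 0.3660 bits

Note: KL divergence is always non-negative and equals 0 iff P = Q.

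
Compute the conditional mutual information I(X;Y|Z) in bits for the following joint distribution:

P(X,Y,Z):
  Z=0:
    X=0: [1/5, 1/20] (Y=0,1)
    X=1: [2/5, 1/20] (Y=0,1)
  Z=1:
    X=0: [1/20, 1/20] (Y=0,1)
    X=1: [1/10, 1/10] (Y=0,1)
0.0072 bits

Conditional mutual information: I(X;Y|Z) = H(X|Z) + H(Y|Z) - H(X,Y|Z)

H(Z) = 0.8813
H(X,Z) = 1.8150 → H(X|Z) = 0.9337
H(Y,Z) = 1.5955 → H(Y|Z) = 0.7142
H(X,Y,Z) = 2.5219 → H(X,Y|Z) = 1.6406

I(X;Y|Z) = 0.9337 + 0.7142 - 1.6406 = 0.0072 bits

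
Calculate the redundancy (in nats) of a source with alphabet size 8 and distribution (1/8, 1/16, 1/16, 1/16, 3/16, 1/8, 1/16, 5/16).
0.1891 nats

Redundancy measures how far a source is from maximum entropy:
R = H_max - H(X)

Maximum entropy for 8 symbols: H_max = log_e(8) = 2.0794 nats
Actual entropy: H(X) = 1.8904 nats
Redundancy: R = 2.0794 - 1.8904 = 0.1891 nats

This redundancy represents potential for compression: the source could be compressed by 0.1891 nats per symbol.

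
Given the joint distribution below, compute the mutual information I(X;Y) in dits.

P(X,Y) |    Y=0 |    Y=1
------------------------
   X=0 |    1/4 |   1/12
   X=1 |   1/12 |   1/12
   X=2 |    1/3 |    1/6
0.0066 dits

Mutual information: I(X;Y) = H(X) + H(Y) - H(X,Y)

Marginals:
P(X) = (1/3, 1/6, 1/2), H(X) = 0.4392 dits
P(Y) = (2/3, 1/3), H(Y) = 0.2764 dits

Joint entropy: H(X,Y) = 0.7090 dits

I(X;Y) = 0.4392 + 0.2764 - 0.7090 = 0.0066 dits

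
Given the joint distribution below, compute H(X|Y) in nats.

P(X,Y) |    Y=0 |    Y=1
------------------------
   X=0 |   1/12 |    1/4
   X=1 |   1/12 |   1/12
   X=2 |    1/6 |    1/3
0.9961 nats

Using the chain rule: H(X|Y) = H(X,Y) - H(Y)

First, compute H(X,Y) = 1.6326 nats

Marginal P(Y) = (1/3, 2/3)
H(Y) = 0.6365 nats

H(X|Y) = H(X,Y) - H(Y) = 1.6326 - 0.6365 = 0.9961 nats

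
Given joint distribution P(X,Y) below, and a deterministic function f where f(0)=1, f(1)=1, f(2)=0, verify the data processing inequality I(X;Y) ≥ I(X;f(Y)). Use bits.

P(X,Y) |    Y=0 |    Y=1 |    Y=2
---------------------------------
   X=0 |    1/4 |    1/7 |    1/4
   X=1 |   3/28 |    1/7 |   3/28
I(X;Y) = 0.0251, I(X;f(Y)) = 0.0058, inequality holds: 0.0251 ≥ 0.0058

Data Processing Inequality: For any Markov chain X → Y → Z, we have I(X;Y) ≥ I(X;Z).

Here Z = f(Y) is a deterministic function of Y, forming X → Y → Z.

Original I(X;Y) = 0.0251 bits

After applying f:
P(X,Z) where Z=f(Y):
- P(X,Z=0) = P(X,Y=2)
- P(X,Z=1) = P(X,Y=0) + P(X,Y=1)

I(X;Z) = I(X;f(Y)) = 0.0058 bits

Verification: 0.0251 ≥ 0.0058 ✓

Information cannot be created by processing; the function f can only lose information about X.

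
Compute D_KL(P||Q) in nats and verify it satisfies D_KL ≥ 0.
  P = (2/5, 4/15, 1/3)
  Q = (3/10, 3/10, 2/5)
0.0229 nats

KL divergence satisfies the Gibbs inequality: D_KL(P||Q) ≥ 0 for all distributions P, Q.

D_KL(P||Q) = Σ p(x) log(p(x)/q(x))
Term by term:
  x=0: 2/5 × log_e[(2/5)/(3/10)] = 0.1151
  x=1: 4/15 × log_e[(4/15)/(3/10)] = -0.0314
  x=2: 1/3 × log_e[(1/3)/(2/5)] = -0.0608
D_KL(P||Q) = 0.0229 nats

D_KL(P||Q) = 0.0229 ≥ 0 ✓

This non-negativity is a fundamental property: relative entropy cannot be negative because it measures how different Q is from P.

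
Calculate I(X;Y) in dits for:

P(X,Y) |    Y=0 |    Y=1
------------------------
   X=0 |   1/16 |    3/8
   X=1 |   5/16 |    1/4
0.0416 dits

Mutual information: I(X;Y) = H(X) + H(Y) - H(X,Y)

Marginals:
P(X) = (7/16, 9/16), H(X) = 0.2976 dits
P(Y) = (3/8, 5/8), H(Y) = 0.2873 dits

Joint entropy: H(X,Y) = 0.5434 dits

I(X;Y) = 0.2976 + 0.2873 - 0.5434 = 0.0416 dits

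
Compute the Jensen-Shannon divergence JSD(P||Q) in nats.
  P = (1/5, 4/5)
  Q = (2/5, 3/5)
0.0242 nats

Jensen-Shannon divergence is:
JSD(P||Q) = 0.5 × D_KL(P||M) + 0.5 × D_KL(Q||M)
where M = 0.5 × (P + Q) is the mixture distribution.

M = 0.5 × (1/5, 4/5) + 0.5 × (2/5, 3/5) = (3/10, 7/10)

D_KL(P||M) = 0.0257 nats
D_KL(Q||M) = 0.0226 nats

JSD(P||Q) = 0.5 × 0.0257 + 0.5 × 0.0226 = 0.0242 nats

Unlike KL divergence, JSD is symmetric and bounded: 0 ≤ JSD ≤ log(2).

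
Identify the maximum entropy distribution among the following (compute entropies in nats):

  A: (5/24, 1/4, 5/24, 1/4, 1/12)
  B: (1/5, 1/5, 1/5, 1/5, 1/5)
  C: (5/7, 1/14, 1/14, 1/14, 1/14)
B

For a discrete distribution over n outcomes, entropy is maximized by the uniform distribution.

Computing entropies:
H(A) = 1.5538 nats
H(B) = 1.6094 nats
H(C) = 0.9944 nats

The uniform distribution (where all probabilities equal 1/5) achieves the maximum entropy of log_e(5) = 1.6094 nats.

Distribution B has the highest entropy.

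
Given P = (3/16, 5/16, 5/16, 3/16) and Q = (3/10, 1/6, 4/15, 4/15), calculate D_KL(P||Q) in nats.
0.0918 nats

KL divergence: D_KL(P||Q) = Σ p(x) log(p(x)/q(x))

Computing term by term:
  x=0: 3/16 × log_e[(3/16)/(3/10)] = 3/16 × -0.4700 = -0.0881
  x=1: 5/16 × log_e[(5/16)/(1/6)] = 5/16 × 0.6286 = 0.1964
  x=2: 5/16 × log_e[(5/16)/(4/15)] = 5/16 × 0.1586 = 0.0496
  x=3: 3/16 × log_e[(3/16)/(4/15)] = 3/16 × -0.3522 = -0.0660

D_KL(P||Q) = 0.0918 nats

Note: KL divergence is always non-negative and equals 0 iff P = Q.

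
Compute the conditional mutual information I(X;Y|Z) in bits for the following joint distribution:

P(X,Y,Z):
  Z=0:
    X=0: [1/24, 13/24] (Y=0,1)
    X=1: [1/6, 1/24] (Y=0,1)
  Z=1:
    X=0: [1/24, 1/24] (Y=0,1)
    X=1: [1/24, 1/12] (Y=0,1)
0.2955 bits

Conditional mutual information: I(X;Y|Z) = H(X|Z) + H(Y|Z) - H(X,Y|Z)

H(Z) = 0.7383
H(X,Z) = 1.5988 → H(X|Z) = 0.8605
H(Y,Z) = 1.5988 → H(Y|Z) = 0.8605
H(X,Y,Z) = 2.1639 → H(X,Y|Z) = 1.4256

I(X;Y|Z) = 0.8605 + 0.8605 - 1.4256 = 0.2955 bits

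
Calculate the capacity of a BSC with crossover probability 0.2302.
0.2216 bits

For a binary symmetric channel (BSC) with error probability p:
Capacity C = 1 - H(p) bits per symbol

where H(p) = -p log₂(p) - (1-p) log₂(1-p) is the binary entropy function.

H(0.2302) = 0.7784 bits
C = 1 - 0.7784 = 0.2216 bits per symbol

This means we can reliably transmit up to 0.2216 bits of information per channel use.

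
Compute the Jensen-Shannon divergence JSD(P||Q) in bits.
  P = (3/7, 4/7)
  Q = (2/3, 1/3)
0.0417 bits

Jensen-Shannon divergence is:
JSD(P||Q) = 0.5 × D_KL(P||M) + 0.5 × D_KL(Q||M)
where M = 0.5 × (P + Q) is the mixture distribution.

M = 0.5 × (3/7, 4/7) + 0.5 × (2/3, 1/3) = (0.547619, 0.452381)

D_KL(P||M) = 0.0410 bits
D_KL(Q||M) = 0.0423 bits

JSD(P||Q) = 0.5 × 0.0410 + 0.5 × 0.0423 = 0.0417 bits

Unlike KL divergence, JSD is symmetric and bounded: 0 ≤ JSD ≤ log(2).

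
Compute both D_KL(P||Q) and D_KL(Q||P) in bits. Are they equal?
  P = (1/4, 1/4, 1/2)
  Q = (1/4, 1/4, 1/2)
D_KL(P||Q) = 0.0000, D_KL(Q||P) = 0.0000

KL divergence is not symmetric: D_KL(P||Q) ≠ D_KL(Q||P) in general.

D_KL(P||Q) = 0.0000 bits
D_KL(Q||P) = 0.0000 bits

In this case they happen to be equal (to 4 decimal places).

This asymmetry is why KL divergence is not a true distance metric.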